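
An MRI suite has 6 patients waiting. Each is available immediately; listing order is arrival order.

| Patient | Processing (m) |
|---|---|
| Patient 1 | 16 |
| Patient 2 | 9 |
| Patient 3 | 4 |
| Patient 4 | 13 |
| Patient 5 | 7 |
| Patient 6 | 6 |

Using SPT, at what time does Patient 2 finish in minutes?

26

SPT (increasing processing time): Patient 3 Patient 6 Patient 5 Patient 2 Patient 4 Patient 1.
Patient 3: 0→4
Patient 6: 4→10
Patient 5: 10→17
Patient 2: 17→26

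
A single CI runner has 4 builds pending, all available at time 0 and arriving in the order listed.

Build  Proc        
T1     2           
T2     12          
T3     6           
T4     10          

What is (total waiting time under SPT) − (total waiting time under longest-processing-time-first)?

SPT (increasing processing time): T1 T3 T4 T2.
T1: waits 0, runs 0→2
T3: waits 2, runs 2→8
T4: waits 8, runs 8→18
T2: waits 18, runs 18→30
Sum = 0+2+8+18 = 28.
LPT (decreasing processing time): T2 T4 T3 T1.
T2: waits 0, runs 0→12
T4: waits 12, runs 12→22
T3: waits 22, runs 22→28
T1: waits 28, runs 28→30
Sum = 0+12+22+28 = 62.
Difference = 28 − 62 = -34.

-34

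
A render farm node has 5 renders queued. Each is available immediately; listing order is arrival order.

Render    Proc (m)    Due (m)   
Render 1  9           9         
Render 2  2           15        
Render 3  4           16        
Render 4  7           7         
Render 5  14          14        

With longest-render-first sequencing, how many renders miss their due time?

LPT (decreasing processing time): Render 5 Render 1 Render 4 Render 3 Render 2.
Render 5: 0→14, due 14, tardiness 0
Render 1: 14→23, due 9, tardiness 14
Render 4: 23→30, due 7, tardiness 23
Render 3: 30→34, due 16, tardiness 18
Render 2: 34→36, due 15, tardiness 21
Late renders: 4.

4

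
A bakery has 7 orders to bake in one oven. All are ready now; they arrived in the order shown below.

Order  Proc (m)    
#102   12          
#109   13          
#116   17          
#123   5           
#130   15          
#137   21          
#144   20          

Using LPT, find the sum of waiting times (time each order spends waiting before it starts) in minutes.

377

LPT (decreasing processing time): #137 #144 #116 #130 #109 #102 #123.
#137: waits 0, runs 0→21
#144: waits 21, runs 21→41
#116: waits 41, runs 41→58
#130: waits 58, runs 58→73
#109: waits 73, runs 73→86
#102: waits 86, runs 86→98
#123: waits 98, runs 98→103
Sum = 0+21+41+58+73+86+98 = 377.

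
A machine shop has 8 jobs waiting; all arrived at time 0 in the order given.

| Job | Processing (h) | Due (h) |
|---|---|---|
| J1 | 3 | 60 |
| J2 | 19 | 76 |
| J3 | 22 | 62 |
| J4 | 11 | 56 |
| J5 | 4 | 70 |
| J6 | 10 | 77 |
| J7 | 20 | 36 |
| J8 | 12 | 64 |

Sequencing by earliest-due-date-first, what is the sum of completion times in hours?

473

EDD (increasing due date): J7 J4 J1 J3 J8 J5 J2 J6.
J7: 0→20
J4: 20→31
J1: 31→34
J3: 34→56
J8: 56→68
J5: 68→72
J2: 72→91
J6: 91→101
Sum = 20+31+34+56+68+72+91+101 = 473.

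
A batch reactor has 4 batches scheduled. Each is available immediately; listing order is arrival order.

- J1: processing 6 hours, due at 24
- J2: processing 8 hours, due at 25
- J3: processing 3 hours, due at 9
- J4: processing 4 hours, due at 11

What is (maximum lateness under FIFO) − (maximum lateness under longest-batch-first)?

FIFO (arrival order): J1 J2 J3 J4.
J1: 0→6, due 24, lateness -18
J2: 6→14, due 25, lateness -11
J3: 14→17, due 9, lateness 8
J4: 17→21, due 11, lateness 10
Maximum = 10.
LPT (decreasing processing time): J2 J1 J4 J3.
J2: 0→8, due 25, lateness -17
J1: 8→14, due 24, lateness -10
J4: 14→18, due 11, lateness 7
J3: 18→21, due 9, lateness 12
Maximum = 12.
Difference = 10 − 12 = -2.

-2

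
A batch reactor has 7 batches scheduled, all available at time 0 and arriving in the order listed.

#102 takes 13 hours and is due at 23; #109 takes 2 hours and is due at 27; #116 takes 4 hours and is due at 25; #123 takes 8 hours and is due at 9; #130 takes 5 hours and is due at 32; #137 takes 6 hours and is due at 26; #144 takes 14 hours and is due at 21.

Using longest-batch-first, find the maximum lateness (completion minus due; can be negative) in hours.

LPT (decreasing processing time): #144 #102 #123 #137 #130 #116 #109.
#144: 0→14, due 21, lateness -7
#102: 14→27, due 23, lateness 4
#123: 27→35, due 9, lateness 26
#137: 35→41, due 26, lateness 15
#130: 41→46, due 32, lateness 14
#116: 46→50, due 25, lateness 25
#109: 50→52, due 27, lateness 25
Maximum = 26.

26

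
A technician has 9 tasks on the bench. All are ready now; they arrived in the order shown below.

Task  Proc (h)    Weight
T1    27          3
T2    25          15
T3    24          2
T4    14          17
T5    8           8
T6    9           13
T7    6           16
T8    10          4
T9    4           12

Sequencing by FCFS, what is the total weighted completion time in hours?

8542

FIFO (arrival order): T1 T2 T3 T4 T5 T6 T7 T8 T9.
T1: finishes 27, weight 3, w·C = 81
T2: finishes 52, weight 15, w·C = 780
T3: finishes 76, weight 2, w·C = 152
T4: finishes 90, weight 17, w·C = 1530
T5: finishes 98, weight 8, w·C = 784
T6: finishes 107, weight 13, w·C = 1391
T7: finishes 113, weight 16, w·C = 1808
T8: finishes 123, weight 4, w·C = 492
T9: finishes 127, weight 12, w·C = 1524
Sum = 81+780+152+1530+784+1391+1808+492+1524 = 8542.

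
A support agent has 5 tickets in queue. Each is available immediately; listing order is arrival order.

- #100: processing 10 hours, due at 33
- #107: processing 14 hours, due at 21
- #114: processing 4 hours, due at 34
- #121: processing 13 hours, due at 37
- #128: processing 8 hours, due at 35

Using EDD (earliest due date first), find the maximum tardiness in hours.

12

EDD (increasing due date): #107 #100 #114 #128 #121.
#107: 0→14, due 21, tardiness 0
#100: 14→24, due 33, tardiness 0
#114: 24→28, due 34, tardiness 0
#128: 28→36, due 35, tardiness 1
#121: 36→49, due 37, tardiness 12
Maximum = 12.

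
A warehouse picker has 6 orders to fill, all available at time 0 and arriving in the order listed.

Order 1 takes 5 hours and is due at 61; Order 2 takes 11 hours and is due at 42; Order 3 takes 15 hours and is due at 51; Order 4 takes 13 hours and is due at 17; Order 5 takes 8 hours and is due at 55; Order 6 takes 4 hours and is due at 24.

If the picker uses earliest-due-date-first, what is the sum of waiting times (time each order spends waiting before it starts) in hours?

EDD (increasing due date): Order 4 Order 6 Order 2 Order 3 Order 5 Order 1.
Order 4: waits 0, runs 0→13
Order 6: waits 13, runs 13→17
Order 2: waits 17, runs 17→28
Order 3: waits 28, runs 28→43
Order 5: waits 43, runs 43→51
Order 1: waits 51, runs 51→56
Sum = 0+13+17+28+43+51 = 152.

152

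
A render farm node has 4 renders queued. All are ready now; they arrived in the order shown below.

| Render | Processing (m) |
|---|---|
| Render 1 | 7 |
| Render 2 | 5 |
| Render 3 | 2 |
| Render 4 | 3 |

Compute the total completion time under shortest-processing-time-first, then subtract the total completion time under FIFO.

-16

SPT (increasing processing time): Render 3 Render 4 Render 2 Render 1.
Render 3: 0→2
Render 4: 2→5
Render 2: 5→10
Render 1: 10→17
Sum = 2+5+10+17 = 34.
FIFO (arrival order): Render 1 Render 2 Render 3 Render 4.
Render 1: 0→7
Render 2: 7→12
Render 3: 12→14
Render 4: 14→17
Sum = 7+12+14+17 = 50.
Difference = 34 − 50 = -16.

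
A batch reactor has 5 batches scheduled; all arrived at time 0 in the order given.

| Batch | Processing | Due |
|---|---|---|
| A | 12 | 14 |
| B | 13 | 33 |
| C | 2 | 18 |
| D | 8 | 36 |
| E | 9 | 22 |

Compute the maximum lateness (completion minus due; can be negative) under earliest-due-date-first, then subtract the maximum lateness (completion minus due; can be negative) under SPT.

EDD (increasing due date): A C E B D.
A: 0→12, due 14, lateness -2
C: 12→14, due 18, lateness -4
E: 14→23, due 22, lateness 1
B: 23→36, due 33, lateness 3
D: 36→44, due 36, lateness 8
Maximum = 8.
SPT (increasing processing time): C D E A B.
C: 0→2, due 18, lateness -16
D: 2→10, due 36, lateness -26
E: 10→19, due 22, lateness -3
A: 19→31, due 14, lateness 17
B: 31→44, due 33, lateness 11
Maximum = 17.
Difference = 8 − 17 = -9.

-9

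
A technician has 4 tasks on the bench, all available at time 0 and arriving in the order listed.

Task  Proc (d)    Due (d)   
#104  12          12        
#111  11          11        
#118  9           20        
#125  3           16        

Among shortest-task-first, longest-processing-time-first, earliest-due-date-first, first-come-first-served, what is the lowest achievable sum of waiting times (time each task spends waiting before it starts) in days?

38

SPT (increasing processing time): #125 #118 #111 #104.
#125: waits 0, runs 0→3
#118: waits 3, runs 3→12
#111: waits 12, runs 12→23
#104: waits 23, runs 23→35
Sum = 0+3+12+23 = 38.
LPT (decreasing processing time): #104 #111 #118 #125.
#104: waits 0, runs 0→12
#111: waits 12, runs 12→23
#118: waits 23, runs 23→32
#125: waits 32, runs 32→35
Sum = 0+12+23+32 = 67.
EDD (increasing due date): #111 #104 #125 #118.
#111: waits 0, runs 0→11
#104: waits 11, runs 11→23
#125: waits 23, runs 23→26
#118: waits 26, runs 26→35
Sum = 0+11+23+26 = 60.
FIFO (arrival order): #104 #111 #118 #125.
#104: waits 0, runs 0→12
#111: waits 12, runs 12→23
#118: waits 23, runs 23→32
#125: waits 32, runs 32→35
Sum = 0+12+23+32 = 67.
SPT 38, LPT 67, EDD 60, FIFO 67 → minimum 38.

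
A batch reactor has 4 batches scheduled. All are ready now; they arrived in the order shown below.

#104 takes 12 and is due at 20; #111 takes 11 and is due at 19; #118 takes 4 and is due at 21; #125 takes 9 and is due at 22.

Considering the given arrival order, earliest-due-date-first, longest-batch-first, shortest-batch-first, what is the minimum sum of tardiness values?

FIFO (arrival order): #104 #111 #118 #125.
#104: 0→12, due 20, tardiness 0
#111: 12→23, due 19, tardiness 4
#118: 23→27, due 21, tardiness 6
#125: 27→36, due 22, tardiness 14
Sum = 0+4+6+14 = 24.
EDD (increasing due date): #111 #104 #118 #125.
#111: 0→11, due 19, tardiness 0
#104: 11→23, due 20, tardiness 3
#118: 23→27, due 21, tardiness 6
#125: 27→36, due 22, tardiness 14
Sum = 0+3+6+14 = 23.
LPT (decreasing processing time): #104 #111 #125 #118.
#104: 0→12, due 20, tardiness 0
#111: 12→23, due 19, tardiness 4
#125: 23→32, due 22, tardiness 10
#118: 32→36, due 21, tardiness 15
Sum = 0+4+10+15 = 29.
SPT (increasing processing time): #118 #125 #111 #104.
#118: 0→4, due 21, tardiness 0
#125: 4→13, due 22, tardiness 0
#111: 13→24, due 19, tardiness 5
#104: 24→36, due 20, tardiness 16
Sum = 0+0+5+16 = 21.
FIFO 24, EDD 23, LPT 29, SPT 21 → minimum 21.

21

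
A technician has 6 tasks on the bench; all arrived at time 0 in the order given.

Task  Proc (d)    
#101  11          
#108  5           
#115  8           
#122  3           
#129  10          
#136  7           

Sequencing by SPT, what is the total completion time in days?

SPT (increasing processing time): #122 #108 #136 #115 #129 #101.
#122: 0→3
#108: 3→8
#136: 8→15
#115: 15→23
#129: 23→33
#101: 33→44
Sum = 3+8+15+23+33+44 = 126.

126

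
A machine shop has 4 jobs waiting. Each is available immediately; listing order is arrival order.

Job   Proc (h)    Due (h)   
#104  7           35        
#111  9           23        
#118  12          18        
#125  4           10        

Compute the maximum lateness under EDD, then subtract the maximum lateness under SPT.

EDD (increasing due date): #125 #118 #111 #104.
#125: 0→4, due 10, lateness -6
#118: 4→16, due 18, lateness -2
#111: 16→25, due 23, lateness 2
#104: 25→32, due 35, lateness -3
Maximum = 2.
SPT (increasing processing time): #125 #104 #111 #118.
#125: 0→4, due 10, lateness -6
#104: 4→11, due 35, lateness -24
#111: 11→20, due 23, lateness -3
#118: 20→32, due 18, lateness 14
Maximum = 14.
Difference = 2 − 14 = -12.

-12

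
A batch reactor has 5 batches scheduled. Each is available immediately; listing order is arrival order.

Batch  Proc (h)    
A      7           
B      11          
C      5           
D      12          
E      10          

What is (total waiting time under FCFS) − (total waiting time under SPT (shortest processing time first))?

FIFO (arrival order): A B C D E.
A: waits 0, runs 0→7
B: waits 7, runs 7→18
C: waits 18, runs 18→23
D: waits 23, runs 23→35
E: waits 35, runs 35→45
Sum = 0+7+18+23+35 = 83.
SPT (increasing processing time): C A E B D.
C: waits 0, runs 0→5
A: waits 5, runs 5→12
E: waits 12, runs 12→22
B: waits 22, runs 22→33
D: waits 33, runs 33→45
Sum = 0+5+12+22+33 = 72.
Difference = 83 − 72 = 11.

11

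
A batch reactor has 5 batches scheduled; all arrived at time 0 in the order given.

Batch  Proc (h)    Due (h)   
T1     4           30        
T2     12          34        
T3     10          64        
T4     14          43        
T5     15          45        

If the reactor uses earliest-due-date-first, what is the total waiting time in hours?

EDD (increasing due date): T1 T2 T4 T5 T3.
T1: waits 0, runs 0→4
T2: waits 4, runs 4→16
T4: waits 16, runs 16→30
T5: waits 30, runs 30→45
T3: waits 45, runs 45→55
Sum = 0+4+16+30+45 = 95.

95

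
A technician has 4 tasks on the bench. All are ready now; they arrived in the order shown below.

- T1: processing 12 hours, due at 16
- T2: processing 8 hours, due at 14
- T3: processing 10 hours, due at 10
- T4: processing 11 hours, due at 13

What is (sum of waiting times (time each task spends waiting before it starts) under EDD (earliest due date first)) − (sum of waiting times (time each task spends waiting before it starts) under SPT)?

EDD (increasing due date): T3 T4 T2 T1.
T3: waits 0, runs 0→10
T4: waits 10, runs 10→21
T2: waits 21, runs 21→29
T1: waits 29, runs 29→41
Sum = 0+10+21+29 = 60.
SPT (increasing processing time): T2 T3 T4 T1.
T2: waits 0, runs 0→8
T3: waits 8, runs 8→18
T4: waits 18, runs 18→29
T1: waits 29, runs 29→41
Sum = 0+8+18+29 = 55.
Difference = 60 − 55 = 5.

5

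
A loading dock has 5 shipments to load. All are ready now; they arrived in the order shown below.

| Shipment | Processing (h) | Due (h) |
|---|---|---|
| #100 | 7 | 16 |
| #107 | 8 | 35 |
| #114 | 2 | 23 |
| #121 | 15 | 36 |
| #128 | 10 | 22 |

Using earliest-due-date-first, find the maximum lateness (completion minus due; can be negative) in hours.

EDD (increasing due date): #100 #128 #114 #107 #121.
#100: 0→7, due 16, lateness -9
#128: 7→17, due 22, lateness -5
#114: 17→19, due 23, lateness -4
#107: 19→27, due 35, lateness -8
#121: 27→42, due 36, lateness 6
Maximum = 6.

6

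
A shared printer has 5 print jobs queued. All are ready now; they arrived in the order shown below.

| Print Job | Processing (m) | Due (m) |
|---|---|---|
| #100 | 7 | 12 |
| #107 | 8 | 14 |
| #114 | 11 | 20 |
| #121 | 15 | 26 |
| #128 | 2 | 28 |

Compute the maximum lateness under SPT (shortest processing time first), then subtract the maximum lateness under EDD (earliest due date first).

SPT (increasing processing time): #128 #100 #107 #114 #121.
#128: 0→2, due 28, lateness -26
#100: 2→9, due 12, lateness -3
#107: 9→17, due 14, lateness 3
#114: 17→28, due 20, lateness 8
#121: 28→43, due 26, lateness 17
Maximum = 17.
EDD (increasing due date): #100 #107 #114 #121 #128.
#100: 0→7, due 12, lateness -5
#107: 7→15, due 14, lateness 1
#114: 15→26, due 20, lateness 6
#121: 26→41, due 26, lateness 15
#128: 41→43, due 28, lateness 15
Maximum = 15.
Difference = 17 − 15 = 2.

2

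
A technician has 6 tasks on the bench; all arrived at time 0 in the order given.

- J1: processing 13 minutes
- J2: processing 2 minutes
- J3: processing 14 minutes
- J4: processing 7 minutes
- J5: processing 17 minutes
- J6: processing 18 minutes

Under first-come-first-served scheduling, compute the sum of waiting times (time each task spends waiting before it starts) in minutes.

146

FIFO (arrival order): J1 J2 J3 J4 J5 J6.
J1: waits 0, runs 0→13
J2: waits 13, runs 13→15
J3: waits 15, runs 15→29
J4: waits 29, runs 29→36
J5: waits 36, runs 36→53
J6: waits 53, runs 53→71
Sum = 0+13+15+29+36+53 = 146.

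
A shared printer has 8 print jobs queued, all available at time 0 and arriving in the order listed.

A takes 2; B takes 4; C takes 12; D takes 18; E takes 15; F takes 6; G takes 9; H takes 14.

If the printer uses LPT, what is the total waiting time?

LPT (decreasing processing time): D E H C G F B A.
D: waits 0, runs 0→18
E: waits 18, runs 18→33
H: waits 33, runs 33→47
C: waits 47, runs 47→59
G: waits 59, runs 59→68
F: waits 68, runs 68→74
B: waits 74, runs 74→78
A: waits 78, runs 78→80
Sum = 0+18+33+47+59+68+74+78 = 377.

377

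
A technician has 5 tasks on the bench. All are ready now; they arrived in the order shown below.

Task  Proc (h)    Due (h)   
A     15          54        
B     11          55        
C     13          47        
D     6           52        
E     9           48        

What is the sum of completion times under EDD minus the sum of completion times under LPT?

EDD (increasing due date): C E D A B.
C: 0→13
E: 13→22
D: 22→28
A: 28→43
B: 43→54
Sum = 13+22+28+43+54 = 160.
LPT (decreasing processing time): A C B E D.
A: 0→15
C: 15→28
B: 28→39
E: 39→48
D: 48→54
Sum = 15+28+39+48+54 = 184.
Difference = 160 − 184 = -24.

-24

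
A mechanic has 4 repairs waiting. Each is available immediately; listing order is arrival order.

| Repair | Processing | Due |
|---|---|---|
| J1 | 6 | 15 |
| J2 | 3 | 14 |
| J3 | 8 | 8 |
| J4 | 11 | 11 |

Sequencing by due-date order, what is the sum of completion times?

77

EDD (increasing due date): J3 J4 J2 J1.
J3: 0→8
J4: 8→19
J2: 19→22
J1: 22→28
Sum = 8+19+22+28 = 77.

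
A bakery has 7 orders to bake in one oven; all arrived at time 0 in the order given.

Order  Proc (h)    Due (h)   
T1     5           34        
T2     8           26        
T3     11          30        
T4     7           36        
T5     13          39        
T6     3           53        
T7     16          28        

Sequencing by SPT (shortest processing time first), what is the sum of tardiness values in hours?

SPT (increasing processing time): T6 T1 T4 T2 T3 T5 T7.
T6: 0→3, due 53, tardiness 0
T1: 3→8, due 34, tardiness 0
T4: 8→15, due 36, tardiness 0
T2: 15→23, due 26, tardiness 0
T3: 23→34, due 30, tardiness 4
T5: 34→47, due 39, tardiness 8
T7: 47→63, due 28, tardiness 35
Sum = 0+0+0+0+4+8+35 = 47.

47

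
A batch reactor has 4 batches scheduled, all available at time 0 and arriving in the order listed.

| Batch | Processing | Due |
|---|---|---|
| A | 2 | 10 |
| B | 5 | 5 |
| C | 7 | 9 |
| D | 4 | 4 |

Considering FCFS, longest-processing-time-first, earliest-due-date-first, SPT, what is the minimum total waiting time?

FIFO (arrival order): A B C D.
A: waits 0, runs 0→2
B: waits 2, runs 2→7
C: waits 7, runs 7→14
D: waits 14, runs 14→18
Sum = 0+2+7+14 = 23.
LPT (decreasing processing time): C B D A.
C: waits 0, runs 0→7
B: waits 7, runs 7→12
D: waits 12, runs 12→16
A: waits 16, runs 16→18
Sum = 0+7+12+16 = 35.
EDD (increasing due date): D B C A.
D: waits 0, runs 0→4
B: waits 4, runs 4→9
C: waits 9, runs 9→16
A: waits 16, runs 16→18
Sum = 0+4+9+16 = 29.
SPT (increasing processing time): A D B C.
A: waits 0, runs 0→2
D: waits 2, runs 2→6
B: waits 6, runs 6→11
C: waits 11, runs 11→18
Sum = 0+2+6+11 = 19.
FIFO 23, LPT 35, EDD 29, SPT 19 → minimum 19.

19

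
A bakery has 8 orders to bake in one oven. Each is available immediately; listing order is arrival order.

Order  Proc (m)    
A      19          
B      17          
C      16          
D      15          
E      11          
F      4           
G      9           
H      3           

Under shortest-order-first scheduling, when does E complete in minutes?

27

SPT (increasing processing time): H F G E D C B A.
H: 0→3
F: 3→7
G: 7→16
E: 16→27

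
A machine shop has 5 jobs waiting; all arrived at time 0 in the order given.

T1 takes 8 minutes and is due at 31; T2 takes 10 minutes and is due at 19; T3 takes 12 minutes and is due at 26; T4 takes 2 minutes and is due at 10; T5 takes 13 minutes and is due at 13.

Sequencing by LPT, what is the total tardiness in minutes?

63

LPT (decreasing processing time): T5 T3 T2 T1 T4.
T5: 0→13, due 13, tardiness 0
T3: 13→25, due 26, tardiness 0
T2: 25→35, due 19, tardiness 16
T1: 35→43, due 31, tardiness 12
T4: 43→45, due 10, tardiness 35
Sum = 0+0+16+12+35 = 63.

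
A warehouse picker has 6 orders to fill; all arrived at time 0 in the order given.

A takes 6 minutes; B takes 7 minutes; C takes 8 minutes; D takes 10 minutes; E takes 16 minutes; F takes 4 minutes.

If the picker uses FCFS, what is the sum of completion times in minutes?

169

FIFO (arrival order): A B C D E F.
A: 0→6
B: 6→13
C: 13→21
D: 21→31
E: 31→47
F: 47→51
Sum = 6+13+21+31+47+51 = 169.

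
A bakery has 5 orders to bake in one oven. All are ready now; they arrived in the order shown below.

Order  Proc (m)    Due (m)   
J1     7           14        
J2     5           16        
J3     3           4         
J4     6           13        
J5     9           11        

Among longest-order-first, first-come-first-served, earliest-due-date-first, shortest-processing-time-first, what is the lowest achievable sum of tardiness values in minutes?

27

LPT (decreasing processing time): J5 J1 J4 J2 J3.
J5: 0→9, due 11, tardiness 0
J1: 9→16, due 14, tardiness 2
J4: 16→22, due 13, tardiness 9
J2: 22→27, due 16, tardiness 11
J3: 27→30, due 4, tardiness 26
Sum = 0+2+9+11+26 = 48.
FIFO (arrival order): J1 J2 J3 J4 J5.
J1: 0→7, due 14, tardiness 0
J2: 7→12, due 16, tardiness 0
J3: 12→15, due 4, tardiness 11
J4: 15→21, due 13, tardiness 8
J5: 21→30, due 11, tardiness 19
Sum = 0+0+11+8+19 = 38.
EDD (increasing due date): J3 J5 J4 J1 J2.
J3: 0→3, due 4, tardiness 0
J5: 3→12, due 11, tardiness 1
J4: 12→18, due 13, tardiness 5
J1: 18→25, due 14, tardiness 11
J2: 25→30, due 16, tardiness 14
Sum = 0+1+5+11+14 = 31.
SPT (increasing processing time): J3 J2 J4 J1 J5.
J3: 0→3, due 4, tardiness 0
J2: 3→8, due 16, tardiness 0
J4: 8→14, due 13, tardiness 1
J1: 14→21, due 14, tardiness 7
J5: 21→30, due 11, tardiness 19
Sum = 0+0+1+7+19 = 27.
LPT 48, FIFO 38, EDD 31, SPT 27 → minimum 27.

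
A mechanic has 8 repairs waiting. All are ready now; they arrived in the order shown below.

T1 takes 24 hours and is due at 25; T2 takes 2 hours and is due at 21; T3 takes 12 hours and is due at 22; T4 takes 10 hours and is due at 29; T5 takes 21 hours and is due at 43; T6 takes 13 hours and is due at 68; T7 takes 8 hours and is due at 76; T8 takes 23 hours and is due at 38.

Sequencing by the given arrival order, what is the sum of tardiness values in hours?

FIFO (arrival order): T1 T2 T3 T4 T5 T6 T7 T8.
T1: 0→24, due 25, tardiness 0
T2: 24→26, due 21, tardiness 5
T3: 26→38, due 22, tardiness 16
T4: 38→48, due 29, tardiness 19
T5: 48→69, due 43, tardiness 26
T6: 69→82, due 68, tardiness 14
T7: 82→90, due 76, tardiness 14
T8: 90→113, due 38, tardiness 75
Sum = 0+5+16+19+26+14+14+75 = 169.

169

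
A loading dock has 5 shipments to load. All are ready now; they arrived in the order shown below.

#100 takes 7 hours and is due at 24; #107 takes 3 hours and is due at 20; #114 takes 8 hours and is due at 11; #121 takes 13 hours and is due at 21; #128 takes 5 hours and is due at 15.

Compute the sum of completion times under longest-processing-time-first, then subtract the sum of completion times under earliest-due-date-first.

29

LPT (decreasing processing time): #121 #114 #100 #128 #107.
#121: 0→13
#114: 13→21
#100: 21→28
#128: 28→33
#107: 33→36
Sum = 13+21+28+33+36 = 131.
EDD (increasing due date): #114 #128 #107 #121 #100.
#114: 0→8
#128: 8→13
#107: 13→16
#121: 16→29
#100: 29→36
Sum = 8+13+16+29+36 = 102.
Difference = 131 − 102 = 29.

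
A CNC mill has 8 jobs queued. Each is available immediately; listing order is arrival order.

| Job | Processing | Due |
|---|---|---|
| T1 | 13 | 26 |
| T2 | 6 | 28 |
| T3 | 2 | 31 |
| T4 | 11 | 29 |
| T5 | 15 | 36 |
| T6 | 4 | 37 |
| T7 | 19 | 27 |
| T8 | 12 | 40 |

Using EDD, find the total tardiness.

160

EDD (increasing due date): T1 T7 T2 T4 T3 T5 T6 T8.
T1: 0→13, due 26, tardiness 0
T7: 13→32, due 27, tardiness 5
T2: 32→38, due 28, tardiness 10
T4: 38→49, due 29, tardiness 20
T3: 49→51, due 31, tardiness 20
T5: 51→66, due 36, tardiness 30
T6: 66→70, due 37, tardiness 33
T8: 70→82, due 40, tardiness 42
Sum = 0+5+10+20+20+30+33+42 = 160.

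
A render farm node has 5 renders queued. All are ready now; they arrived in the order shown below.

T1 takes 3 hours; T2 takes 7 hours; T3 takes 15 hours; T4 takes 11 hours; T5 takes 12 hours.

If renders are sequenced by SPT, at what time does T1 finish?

3

SPT (increasing processing time): T1 T2 T4 T5 T3.
T1: 0→3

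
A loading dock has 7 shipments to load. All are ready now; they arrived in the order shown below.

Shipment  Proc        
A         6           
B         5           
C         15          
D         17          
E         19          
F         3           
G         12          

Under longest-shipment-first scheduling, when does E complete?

19

LPT (decreasing processing time): E D C G A B F.
E: 0→19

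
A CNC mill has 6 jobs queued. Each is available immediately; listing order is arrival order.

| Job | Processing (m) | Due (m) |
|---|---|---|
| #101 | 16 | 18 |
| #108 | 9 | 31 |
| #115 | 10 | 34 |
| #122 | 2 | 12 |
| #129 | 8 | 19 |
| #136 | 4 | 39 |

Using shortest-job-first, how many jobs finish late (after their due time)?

1

SPT (increasing processing time): #122 #136 #129 #108 #115 #101.
#122: 0→2, due 12, tardiness 0
#136: 2→6, due 39, tardiness 0
#129: 6→14, due 19, tardiness 0
#108: 14→23, due 31, tardiness 0
#115: 23→33, due 34, tardiness 0
#101: 33→49, due 18, tardiness 31
Late jobs: 1.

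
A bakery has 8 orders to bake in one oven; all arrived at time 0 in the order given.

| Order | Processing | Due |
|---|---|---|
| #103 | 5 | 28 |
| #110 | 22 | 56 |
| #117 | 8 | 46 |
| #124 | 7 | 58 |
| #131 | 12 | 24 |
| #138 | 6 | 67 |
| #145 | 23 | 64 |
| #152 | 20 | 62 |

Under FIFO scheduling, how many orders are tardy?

3

FIFO (arrival order): #103 #110 #117 #124 #131 #138 #145 #152.
#103: 0→5, due 28, tardiness 0
#110: 5→27, due 56, tardiness 0
#117: 27→35, due 46, tardiness 0
#124: 35→42, due 58, tardiness 0
#131: 42→54, due 24, tardiness 30
#138: 54→60, due 67, tardiness 0
#145: 60→83, due 64, tardiness 19
#152: 83→103, due 62, tardiness 41
Late orders: 3.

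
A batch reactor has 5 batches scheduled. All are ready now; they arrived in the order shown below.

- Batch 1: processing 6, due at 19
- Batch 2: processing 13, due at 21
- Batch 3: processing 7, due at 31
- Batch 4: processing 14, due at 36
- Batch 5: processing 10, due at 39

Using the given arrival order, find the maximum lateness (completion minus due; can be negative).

11

FIFO (arrival order): Batch 1 Batch 2 Batch 3 Batch 4 Batch 5.
Batch 1: 0→6, due 19, lateness -13
Batch 2: 6→19, due 21, lateness -2
Batch 3: 19→26, due 31, lateness -5
Batch 4: 26→40, due 36, lateness 4
Batch 5: 40→50, due 39, lateness 11
Maximum = 11.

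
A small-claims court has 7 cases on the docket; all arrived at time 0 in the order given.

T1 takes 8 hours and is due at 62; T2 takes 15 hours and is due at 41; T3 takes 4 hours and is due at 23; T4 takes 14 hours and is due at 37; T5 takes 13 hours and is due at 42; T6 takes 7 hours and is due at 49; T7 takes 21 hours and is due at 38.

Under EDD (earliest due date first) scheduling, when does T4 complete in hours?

18

EDD (increasing due date): T3 T4 T7 T2 T5 T6 T1.
T3: 0→4
T4: 4→18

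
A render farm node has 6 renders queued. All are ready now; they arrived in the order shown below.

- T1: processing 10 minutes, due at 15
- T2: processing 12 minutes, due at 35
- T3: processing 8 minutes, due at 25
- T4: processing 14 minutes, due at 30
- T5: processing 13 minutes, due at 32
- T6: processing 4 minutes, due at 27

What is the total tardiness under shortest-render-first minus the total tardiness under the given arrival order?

-25

SPT (increasing processing time): T6 T3 T1 T2 T5 T4.
T6: 0→4, due 27, tardiness 0
T3: 4→12, due 25, tardiness 0
T1: 12→22, due 15, tardiness 7
T2: 22→34, due 35, tardiness 0
T5: 34→47, due 32, tardiness 15
T4: 47→61, due 30, tardiness 31
Sum = 0+0+7+0+15+31 = 53.
FIFO (arrival order): T1 T2 T3 T4 T5 T6.
T1: 0→10, due 15, tardiness 0
T2: 10→22, due 35, tardiness 0
T3: 22→30, due 25, tardiness 5
T4: 30→44, due 30, tardiness 14
T5: 44→57, due 32, tardiness 25
T6: 57→61, due 27, tardiness 34
Sum = 0+0+5+14+25+34 = 78.
Difference = 53 − 78 = -25.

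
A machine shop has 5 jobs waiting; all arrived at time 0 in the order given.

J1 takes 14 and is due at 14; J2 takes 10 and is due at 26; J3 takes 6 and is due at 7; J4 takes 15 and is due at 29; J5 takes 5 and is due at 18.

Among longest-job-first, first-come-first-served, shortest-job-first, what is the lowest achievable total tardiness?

LPT (decreasing processing time): J4 J1 J2 J3 J5.
J4: 0→15, due 29, tardiness 0
J1: 15→29, due 14, tardiness 15
J2: 29→39, due 26, tardiness 13
J3: 39→45, due 7, tardiness 38
J5: 45→50, due 18, tardiness 32
Sum = 0+15+13+38+32 = 98.
FIFO (arrival order): J1 J2 J3 J4 J5.
J1: 0→14, due 14, tardiness 0
J2: 14→24, due 26, tardiness 0
J3: 24→30, due 7, tardiness 23
J4: 30→45, due 29, tardiness 16
J5: 45→50, due 18, tardiness 32
Sum = 0+0+23+16+32 = 71.
SPT (increasing processing time): J5 J3 J2 J1 J4.
J5: 0→5, due 18, tardiness 0
J3: 5→11, due 7, tardiness 4
J2: 11→21, due 26, tardiness 0
J1: 21→35, due 14, tardiness 21
J4: 35→50, due 29, tardiness 21
Sum = 0+4+0+21+21 = 46.
LPT 98, FIFO 71, SPT 46 → minimum 46.

46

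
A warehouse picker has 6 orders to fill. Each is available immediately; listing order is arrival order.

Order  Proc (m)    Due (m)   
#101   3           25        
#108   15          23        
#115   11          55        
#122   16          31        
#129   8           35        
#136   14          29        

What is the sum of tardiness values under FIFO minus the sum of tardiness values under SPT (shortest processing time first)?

FIFO (arrival order): #101 #108 #115 #122 #129 #136.
#101: 0→3, due 25, tardiness 0
#108: 3→18, due 23, tardiness 0
#115: 18→29, due 55, tardiness 0
#122: 29→45, due 31, tardiness 14
#129: 45→53, due 35, tardiness 18
#136: 53→67, due 29, tardiness 38
Sum = 0+0+0+14+18+38 = 70.
SPT (increasing processing time): #101 #129 #115 #136 #108 #122.
#101: 0→3, due 25, tardiness 0
#129: 3→11, due 35, tardiness 0
#115: 11→22, due 55, tardiness 0
#136: 22→36, due 29, tardiness 7
#108: 36→51, due 23, tardiness 28
#122: 51→67, due 31, tardiness 36
Sum = 0+0+0+7+28+36 = 71.
Difference = 70 − 71 = -1.

-1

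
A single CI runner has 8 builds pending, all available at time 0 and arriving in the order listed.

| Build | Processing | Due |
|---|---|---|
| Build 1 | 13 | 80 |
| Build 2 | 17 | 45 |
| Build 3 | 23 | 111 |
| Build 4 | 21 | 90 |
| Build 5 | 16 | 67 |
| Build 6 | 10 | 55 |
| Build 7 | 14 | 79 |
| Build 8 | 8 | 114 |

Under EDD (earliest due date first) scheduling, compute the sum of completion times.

EDD (increasing due date): Build 2 Build 6 Build 5 Build 7 Build 1 Build 4 Build 3 Build 8.
Build 2: 0→17
Build 6: 17→27
Build 5: 27→43
Build 7: 43→57
Build 1: 57→70
Build 4: 70→91
Build 3: 91→114
Build 8: 114→122
Sum = 17+27+43+57+70+91+114+122 = 541.

541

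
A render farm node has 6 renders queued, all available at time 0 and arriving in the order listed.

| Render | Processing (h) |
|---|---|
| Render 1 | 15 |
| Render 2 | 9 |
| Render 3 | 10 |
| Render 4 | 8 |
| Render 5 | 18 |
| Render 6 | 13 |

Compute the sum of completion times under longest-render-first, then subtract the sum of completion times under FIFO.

LPT (decreasing processing time): Render 5 Render 1 Render 6 Render 3 Render 2 Render 4.
Render 5: 0→18
Render 1: 18→33
Render 6: 33→46
Render 3: 46→56
Render 2: 56→65
Render 4: 65→73
Sum = 18+33+46+56+65+73 = 291.
FIFO (arrival order): Render 1 Render 2 Render 3 Render 4 Render 5 Render 6.
Render 1: 0→15
Render 2: 15→24
Render 3: 24→34
Render 4: 34→42
Render 5: 42→60
Render 6: 60→73
Sum = 15+24+34+42+60+73 = 248.
Difference = 291 − 248 = 43.

43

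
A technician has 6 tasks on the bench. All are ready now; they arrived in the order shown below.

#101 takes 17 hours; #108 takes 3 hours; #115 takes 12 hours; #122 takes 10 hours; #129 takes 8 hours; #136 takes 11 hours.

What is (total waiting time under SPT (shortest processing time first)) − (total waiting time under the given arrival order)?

SPT (increasing processing time): #108 #129 #122 #136 #115 #101.
#108: waits 0, runs 0→3
#129: waits 3, runs 3→11
#122: waits 11, runs 11→21
#136: waits 21, runs 21→32
#115: waits 32, runs 32→44
#101: waits 44, runs 44→61
Sum = 0+3+11+21+32+44 = 111.
FIFO (arrival order): #101 #108 #115 #122 #129 #136.
#101: waits 0, runs 0→17
#108: waits 17, runs 17→20
#115: waits 20, runs 20→32
#122: waits 32, runs 32→42
#129: waits 42, runs 42→50
#136: waits 50, runs 50→61
Sum = 0+17+20+32+42+50 = 161.
Difference = 111 − 161 = -50.

-50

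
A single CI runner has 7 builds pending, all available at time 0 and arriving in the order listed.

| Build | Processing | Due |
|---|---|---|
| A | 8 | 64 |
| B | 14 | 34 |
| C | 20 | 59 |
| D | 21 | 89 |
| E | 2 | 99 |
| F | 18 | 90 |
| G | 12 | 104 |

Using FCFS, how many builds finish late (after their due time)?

0

FIFO (arrival order): A B C D E F G.
A: 0→8, due 64, tardiness 0
B: 8→22, due 34, tardiness 0
C: 22→42, due 59, tardiness 0
D: 42→63, due 89, tardiness 0
E: 63→65, due 99, tardiness 0
F: 65→83, due 90, tardiness 0
G: 83→95, due 104, tardiness 0
Late builds: 0.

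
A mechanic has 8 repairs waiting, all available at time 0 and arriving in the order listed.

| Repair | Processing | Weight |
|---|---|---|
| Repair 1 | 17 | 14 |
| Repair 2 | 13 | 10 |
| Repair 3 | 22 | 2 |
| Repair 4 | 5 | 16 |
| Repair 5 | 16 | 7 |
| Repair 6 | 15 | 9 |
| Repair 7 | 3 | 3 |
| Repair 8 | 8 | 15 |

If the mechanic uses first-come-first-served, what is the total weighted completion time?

4615

FIFO (arrival order): Repair 1 Repair 2 Repair 3 Repair 4 Repair 5 Repair 6 Repair 7 Repair 8.
Repair 1: finishes 17, weight 14, w·C = 238
Repair 2: finishes 30, weight 10, w·C = 300
Repair 3: finishes 52, weight 2, w·C = 104
Repair 4: finishes 57, weight 16, w·C = 912
Repair 5: finishes 73, weight 7, w·C = 511
Repair 6: finishes 88, weight 9, w·C = 792
Repair 7: finishes 91, weight 3, w·C = 273
Repair 8: finishes 99, weight 15, w·C = 1485
Sum = 238+300+104+912+511+792+273+1485 = 4615.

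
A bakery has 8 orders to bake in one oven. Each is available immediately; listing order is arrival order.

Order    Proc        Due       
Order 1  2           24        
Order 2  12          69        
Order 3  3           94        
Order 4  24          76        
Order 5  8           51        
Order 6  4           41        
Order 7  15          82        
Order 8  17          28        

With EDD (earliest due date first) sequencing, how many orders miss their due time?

0

EDD (increasing due date): Order 1 Order 8 Order 6 Order 5 Order 2 Order 4 Order 7 Order 3.
Order 1: 0→2, due 24, tardiness 0
Order 8: 2→19, due 28, tardiness 0
Order 6: 19→23, due 41, tardiness 0
Order 5: 23→31, due 51, tardiness 0
Order 2: 31→43, due 69, tardiness 0
Order 4: 43→67, due 76, tardiness 0
Order 7: 67→82, due 82, tardiness 0
Order 3: 82→85, due 94, tardiness 0
Late orders: 0.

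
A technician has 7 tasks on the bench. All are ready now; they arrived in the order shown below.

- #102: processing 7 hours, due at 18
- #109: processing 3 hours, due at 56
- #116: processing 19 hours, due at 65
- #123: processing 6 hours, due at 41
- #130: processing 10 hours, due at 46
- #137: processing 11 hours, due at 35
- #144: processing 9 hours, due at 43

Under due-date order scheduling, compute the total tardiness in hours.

EDD (increasing due date): #102 #137 #123 #144 #130 #109 #116.
#102: 0→7, due 18, tardiness 0
#137: 7→18, due 35, tardiness 0
#123: 18→24, due 41, tardiness 0
#144: 24→33, due 43, tardiness 0
#130: 33→43, due 46, tardiness 0
#109: 43→46, due 56, tardiness 0
#116: 46→65, due 65, tardiness 0
Sum = 0+0+0+0+0+0+0 = 0.

0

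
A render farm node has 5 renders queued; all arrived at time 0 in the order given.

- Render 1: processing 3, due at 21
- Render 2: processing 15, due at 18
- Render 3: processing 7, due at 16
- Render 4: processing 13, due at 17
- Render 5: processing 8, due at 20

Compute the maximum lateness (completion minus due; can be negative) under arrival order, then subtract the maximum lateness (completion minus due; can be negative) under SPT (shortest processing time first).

FIFO (arrival order): Render 1 Render 2 Render 3 Render 4 Render 5.
Render 1: 0→3, due 21, lateness -18
Render 2: 3→18, due 18, lateness 0
Render 3: 18→25, due 16, lateness 9
Render 4: 25→38, due 17, lateness 21
Render 5: 38→46, due 20, lateness 26
Maximum = 26.
SPT (increasing processing time): Render 1 Render 3 Render 5 Render 4 Render 2.
Render 1: 0→3, due 21, lateness -18
Render 3: 3→10, due 16, lateness -6
Render 5: 10→18, due 20, lateness -2
Render 4: 18→31, due 17, lateness 14
Render 2: 31→46, due 18, lateness 28
Maximum = 28.
Difference = 26 − 28 = -2.

-2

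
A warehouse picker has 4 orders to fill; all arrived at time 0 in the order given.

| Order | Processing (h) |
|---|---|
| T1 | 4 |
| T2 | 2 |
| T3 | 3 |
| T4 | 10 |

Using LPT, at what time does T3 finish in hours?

17

LPT (decreasing processing time): T4 T1 T3 T2.
T4: 0→10
T1: 10→14
T3: 14→17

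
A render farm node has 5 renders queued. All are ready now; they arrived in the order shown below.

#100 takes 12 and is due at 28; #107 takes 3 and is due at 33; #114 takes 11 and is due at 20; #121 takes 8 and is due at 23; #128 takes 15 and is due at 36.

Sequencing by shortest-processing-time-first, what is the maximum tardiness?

SPT (increasing processing time): #107 #121 #114 #100 #128.
#107: 0→3, due 33, tardiness 0
#121: 3→11, due 23, tardiness 0
#114: 11→22, due 20, tardiness 2
#100: 22→34, due 28, tardiness 6
#128: 34→49, due 36, tardiness 13
Maximum = 13.

13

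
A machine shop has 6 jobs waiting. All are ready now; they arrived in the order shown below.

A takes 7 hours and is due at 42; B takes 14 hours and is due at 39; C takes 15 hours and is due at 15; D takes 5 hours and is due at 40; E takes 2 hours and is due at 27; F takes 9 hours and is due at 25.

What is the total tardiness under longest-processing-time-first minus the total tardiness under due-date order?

LPT (decreasing processing time): C B F A D E.
C: 0→15, due 15, tardiness 0
B: 15→29, due 39, tardiness 0
F: 29→38, due 25, tardiness 13
A: 38→45, due 42, tardiness 3
D: 45→50, due 40, tardiness 10
E: 50→52, due 27, tardiness 25
Sum = 0+0+13+3+10+25 = 51.
EDD (increasing due date): C F E B D A.
C: 0→15, due 15, tardiness 0
F: 15→24, due 25, tardiness 0
E: 24→26, due 27, tardiness 0
B: 26→40, due 39, tardiness 1
D: 40→45, due 40, tardiness 5
A: 45→52, due 42, tardiness 10
Sum = 0+0+0+1+5+10 = 16.
Difference = 51 − 16 = 35.

35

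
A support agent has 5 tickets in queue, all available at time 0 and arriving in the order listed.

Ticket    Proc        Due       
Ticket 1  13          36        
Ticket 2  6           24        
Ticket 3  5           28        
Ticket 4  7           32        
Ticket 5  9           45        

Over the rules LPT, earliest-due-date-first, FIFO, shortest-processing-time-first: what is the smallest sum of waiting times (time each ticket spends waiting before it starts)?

LPT (decreasing processing time): Ticket 1 Ticket 5 Ticket 4 Ticket 2 Ticket 3.
Ticket 1: waits 0, runs 0→13
Ticket 5: waits 13, runs 13→22
Ticket 4: waits 22, runs 22→29
Ticket 2: waits 29, runs 29→35
Ticket 3: waits 35, runs 35→40
Sum = 0+13+22+29+35 = 99.
EDD (increasing due date): Ticket 2 Ticket 3 Ticket 4 Ticket 1 Ticket 5.
Ticket 2: waits 0, runs 0→6
Ticket 3: waits 6, runs 6→11
Ticket 4: waits 11, runs 11→18
Ticket 1: waits 18, runs 18→31
Ticket 5: waits 31, runs 31→40
Sum = 0+6+11+18+31 = 66.
FIFO (arrival order): Ticket 1 Ticket 2 Ticket 3 Ticket 4 Ticket 5.
Ticket 1: waits 0, runs 0→13
Ticket 2: waits 13, runs 13→19
Ticket 3: waits 19, runs 19→24
Ticket 4: waits 24, runs 24→31
Ticket 5: waits 31, runs 31→40
Sum = 0+13+19+24+31 = 87.
SPT (increasing processing time): Ticket 3 Ticket 2 Ticket 4 Ticket 5 Ticket 1.
Ticket 3: waits 0, runs 0→5
Ticket 2: waits 5, runs 5→11
Ticket 4: waits 11, runs 11→18
Ticket 5: waits 18, runs 18→27
Ticket 1: waits 27, runs 27→40
Sum = 0+5+11+18+27 = 61.
LPT 99, EDD 66, FIFO 87, SPT 61 → minimum 61.

61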